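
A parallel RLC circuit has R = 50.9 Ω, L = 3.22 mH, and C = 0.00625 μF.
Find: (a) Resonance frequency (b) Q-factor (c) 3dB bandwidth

Step 1 — Resonance: ω₀ = 1/√(LC) = 1/√(0.00322·6.25e-09) = 2.229e+05 rad/s.
Step 2 — f₀ = ω₀/(2π) = 3.548e+04 Hz.
Step 3 — Parallel Q: Q = R/(ω₀L) = 50.9/(2.229e+05·0.00322) = 0.07091.
Step 4 — Bandwidth: Δω = ω₀/Q = 3.143e+06 rad/s; BW = Δω/(2π) = 5.003e+05 Hz.

(a) f₀ = 3.548e+04 Hz  (b) Q = 0.07091  (c) BW = 5.003e+05 Hz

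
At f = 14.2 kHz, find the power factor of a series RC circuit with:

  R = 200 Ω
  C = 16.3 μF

Step 1 — Angular frequency: ω = 2π·f = 2π·1.42e+04 = 8.922e+04 rad/s.
Step 2 — Component impedances:
  R: Z = R = 200 Ω
  C: Z = 1/(jωC) = -j/(ω·C) = 0 - j0.6876 Ω
Step 3 — Series combination: Z_total = R + C = 200 - j0.6876 Ω = 200∠-0.2° Ω.
Step 4 — Power factor: PF = cos(φ) = Re(Z)/|Z| = 200/200 = 1.
Step 5 — Type: Im(Z) = -0.6876 ⇒ leading (phase φ = -0.2°).

PF = 1 (leading, φ = -0.2°)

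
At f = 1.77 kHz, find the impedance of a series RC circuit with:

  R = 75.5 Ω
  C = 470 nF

Step 1 — Angular frequency: ω = 2π·f = 2π·1770 = 1.112e+04 rad/s.
Step 2 — Component impedances:
  R: Z = R = 75.5 Ω
  C: Z = 1/(jωC) = -j/(ω·C) = 0 - j191.3 Ω
Step 3 — Series combination: Z_total = R + C = 75.5 - j191.3 Ω = 205.7∠-68.5° Ω.

Z = 75.5 - j191.3 Ω = 205.7∠-68.5° Ω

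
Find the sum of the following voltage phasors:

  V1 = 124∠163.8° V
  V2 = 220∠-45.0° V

Step 1 — Convert each phasor to rectangular form:
  V1 = 124·(cos(163.8°) + j·sin(163.8°)) = -119.1 + j34.59 V
  V2 = 220·(cos(-45.0°) + j·sin(-45.0°)) = 155.6 - j155.6 V
Step 2 — Sum components: V_total = 36.49 - j121 V.
Step 3 — Convert to polar: |V_total| = 126.4 V, ∠V_total = -73.2°.

V_total = 126.4∠-73.2° V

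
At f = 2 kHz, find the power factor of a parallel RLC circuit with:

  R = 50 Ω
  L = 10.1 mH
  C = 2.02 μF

Step 1 — Angular frequency: ω = 2π·f = 2π·2000 = 1.257e+04 rad/s.
Step 2 — Component impedances:
  R: Z = R = 50 Ω
  L: Z = jωL = j·1.257e+04·0.0101 = 0 + j126.9 Ω
  C: Z = 1/(jωC) = -j/(ω·C) = 0 - j39.39 Ω
Step 3 — Parallel combination: 1/Z_total = 1/R + 1/L + 1/C; Z_total = 28.31 - j24.78 Ω = 37.62∠-41.2° Ω.
Step 4 — Power factor: PF = cos(φ) = Re(Z)/|Z| = 28.31/37.62 = 0.7525.
Step 5 — Type: Im(Z) = -24.78 ⇒ leading (phase φ = -41.2°).

PF = 0.7525 (leading, φ = -41.2°)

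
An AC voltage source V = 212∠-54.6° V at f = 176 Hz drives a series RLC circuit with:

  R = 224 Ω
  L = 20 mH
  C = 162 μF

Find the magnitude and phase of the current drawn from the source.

Step 1 — Angular frequency: ω = 2π·f = 2π·176 = 1106 rad/s.
Step 2 — Component impedances:
  R: Z = R = 224 Ω
  L: Z = jωL = j·1106·0.02 = 0 + j22.12 Ω
  C: Z = 1/(jωC) = -j/(ω·C) = 0 - j5.582 Ω
Step 3 — Series combination: Z_total = R + L + C = 224 + j16.53 Ω = 224.6∠4.2° Ω.
Step 4 — Source phasor: V = 212∠-54.6° V = 122.8 - j172.8 V.
Step 5 — Ohm's law: I = V / Z_total = (122.8 - j172.8) / (224 + j16.53) = 0.4886 - j0.8075 A.
Step 6 — Convert to polar: |I| = 0.9439 A, ∠I = -58.8°.

I = 0.9439∠-58.8° A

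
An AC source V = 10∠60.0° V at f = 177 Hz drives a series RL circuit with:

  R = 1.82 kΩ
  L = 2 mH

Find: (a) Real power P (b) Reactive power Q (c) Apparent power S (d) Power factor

Step 1 — Angular frequency: ω = 2π·f = 2π·177 = 1112 rad/s.
Step 2 — Component impedances:
  R: Z = R = 1820 Ω
  L: Z = jωL = j·1112·0.002 = 0 + j2.224 Ω
Step 3 — Series combination: Z_total = R + L = 1820 + j2.224 Ω = 1820∠0.1° Ω.
Step 4 — Source phasor: V = 10∠60.0° V = 5 + j8.66 V.
Step 5 — Current: I = V / Z = 0.002753 + j0.004755 A = 0.005495∠59.9° A.
Step 6 — Complex power: S = V·I* = 0.05494 + j6.715e-05 VA.
Step 7 — Real power: P = Re(S) = 0.05494 W.
Step 8 — Reactive power: Q = Im(S) = 6.715e-05 VAR.
Step 9 — Apparent power: |S| = 0.05495 VA.
Step 10 — Power factor: PF = P/|S| = 1 (lagging).

(a) P = 0.05494 W  (b) Q = 6.715e-05 VAR  (c) S = 0.05495 VA  (d) PF = 1 (lagging)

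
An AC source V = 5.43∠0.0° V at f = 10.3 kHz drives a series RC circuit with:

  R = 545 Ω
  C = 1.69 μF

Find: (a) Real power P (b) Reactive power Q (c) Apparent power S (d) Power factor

Step 1 — Angular frequency: ω = 2π·f = 2π·1.03e+04 = 6.472e+04 rad/s.
Step 2 — Component impedances:
  R: Z = R = 545 Ω
  C: Z = 1/(jωC) = -j/(ω·C) = 0 - j9.143 Ω
Step 3 — Series combination: Z_total = R + C = 545 - j9.143 Ω = 545.1∠-1.0° Ω.
Step 4 — Source phasor: V = 5.43∠0.0° V = 5.43 V.
Step 5 — Current: I = V / Z = 0.00996 + j0.0001671 A = 0.009962∠1.0° A.
Step 6 — Complex power: S = V·I* = 0.05409 - j0.0009074 VA.
Step 7 — Real power: P = Re(S) = 0.05409 W.
Step 8 — Reactive power: Q = Im(S) = -0.0009074 VAR.
Step 9 — Apparent power: |S| = 0.05409 VA.
Step 10 — Power factor: PF = P/|S| = 0.9999 (leading).

(a) P = 0.05409 W  (b) Q = -0.0009074 VAR  (c) S = 0.05409 VA  (d) PF = 0.9999 (leading)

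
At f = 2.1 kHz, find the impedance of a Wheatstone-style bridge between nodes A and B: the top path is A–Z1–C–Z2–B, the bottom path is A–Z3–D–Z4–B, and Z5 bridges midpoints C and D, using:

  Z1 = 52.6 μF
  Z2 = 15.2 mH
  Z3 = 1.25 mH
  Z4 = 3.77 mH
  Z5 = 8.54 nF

Step 1 — Angular frequency: ω = 2π·f = 2π·2100 = 1.319e+04 rad/s.
Step 2 — Component impedances:
  Z1: Z = 1/(jωC) = -j/(ω·C) = 0 - j1.441 Ω
  Z2: Z = jωL = j·1.319e+04·0.0152 = 0 + j200.6 Ω
  Z3: Z = jωL = j·1.319e+04·0.00125 = 0 + j16.49 Ω
  Z4: Z = jωL = j·1.319e+04·0.00377 = 0 + j49.74 Ω
  Z5: Z = 1/(jωC) = -j/(ω·C) = 0 - j8874 Ω
Step 3 — Bridge requires nodal analysis (the Z5 bridge couples midpoints C and D, so the two paths cannot be reduced to a simple series/parallel combination). Setting node B to ground and injecting 1 A at node A, the 3-node admittance system at A, C, D solves to V_A = Z_AB = 0 + j49.72 Ω = 49.72∠90.0° Ω.

Z = 0 + j49.72 Ω = 49.72∠90.0° Ω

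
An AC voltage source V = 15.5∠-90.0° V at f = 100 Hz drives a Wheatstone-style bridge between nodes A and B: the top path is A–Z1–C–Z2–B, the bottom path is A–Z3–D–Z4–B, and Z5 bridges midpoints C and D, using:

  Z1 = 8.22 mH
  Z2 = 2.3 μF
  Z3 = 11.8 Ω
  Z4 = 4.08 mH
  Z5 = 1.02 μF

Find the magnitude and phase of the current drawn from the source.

Step 1 — Angular frequency: ω = 2π·f = 2π·100 = 628.3 rad/s.
Step 2 — Component impedances:
  Z1: Z = jωL = j·628.3·0.00822 = 0 + j5.165 Ω
  Z2: Z = 1/(jωC) = -j/(ω·C) = 0 - j692 Ω
  Z3: Z = R = 11.8 Ω
  Z4: Z = jωL = j·628.3·0.00408 = 0 + j2.564 Ω
  Z5: Z = 1/(jωC) = -j/(ω·C) = 0 - j1560 Ω
Step 3 — Bridge requires nodal analysis (the Z5 bridge couples midpoints C and D, so the two paths cannot be reduced to a simple series/parallel combination). Setting node B to ground and injecting 1 A at node A, the 3-node admittance system at A, C, D solves to V_A = Z_AB = 11.88 + j2.277 Ω = 12.1∠10.8° Ω.
Step 4 — Source phasor: V = 15.5∠-90.0° V = 0 - j15.5 V.
Step 5 — Ohm's law: I = V / Z_total = (0 - j15.5) / (11.88 + j2.277) = -0.2411 - j1.258 A.
Step 6 — Convert to polar: |I| = 1.281 A, ∠I = -100.8°.

I = 1.281∠-100.8° A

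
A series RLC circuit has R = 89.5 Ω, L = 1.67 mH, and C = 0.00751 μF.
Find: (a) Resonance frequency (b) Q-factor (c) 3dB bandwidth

Step 1 — Resonance: ω₀ = 1/√(LC) = 1/√(0.00167·7.51e-09) = 2.824e+05 rad/s.
Step 2 — f₀ = ω₀/(2π) = 4.494e+04 Hz.
Step 3 — Series Q: Q = ω₀L/R = 2.824e+05·0.00167/89.5 = 5.269.
Step 4 — Bandwidth: Δω = ω₀/Q = 5.359e+04 rad/s; BW = Δω/(2π) = 8530 Hz.

(a) f₀ = 4.494e+04 Hz  (b) Q = 5.269  (c) BW = 8530 Hz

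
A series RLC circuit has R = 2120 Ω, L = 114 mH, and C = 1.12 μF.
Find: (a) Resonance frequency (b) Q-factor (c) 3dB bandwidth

Step 1 — Resonance condition Im(Z)=0 gives ω₀ = 1/√(LC).
Step 2 — ω₀ = 1/√(0.114·1.12e-06) = 2799 rad/s.
Step 3 — f₀ = ω₀/(2π) = 445.4 Hz.
Step 4 — Series Q: Q = ω₀L/R = 2799·0.114/2120 = 0.1505.
Step 5 — 3dB bandwidth: Δω = ω₀/Q = 1.86e+04 rad/s; BW = Δω/(2π) = 2960 Hz.

(a) f₀ = 445.4 Hz  (b) Q = 0.1505  (c) BW = 2960 Hz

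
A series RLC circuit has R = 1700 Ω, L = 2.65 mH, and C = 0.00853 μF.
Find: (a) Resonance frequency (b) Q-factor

Step 1 — Resonance condition Im(Z)=0 gives ω₀ = 1/√(LC).
Step 2 — ω₀ = 1/√(0.00265·8.53e-09) = 2.103e+05 rad/s.
Step 3 — f₀ = ω₀/(2π) = 3.348e+04 Hz.
Step 4 — Series Q: Q = ω₀L/R = 2.103e+05·0.00265/1700 = 0.3279.

(a) f₀ = 3.348e+04 Hz  (b) Q = 0.3279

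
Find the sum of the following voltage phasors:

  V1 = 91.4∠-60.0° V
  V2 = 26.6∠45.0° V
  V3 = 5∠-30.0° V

Step 1 — Convert each phasor to rectangular form:
  V1 = 91.4·(cos(-60.0°) + j·sin(-60.0°)) = 45.7 - j79.15 V
  V2 = 26.6·(cos(45.0°) + j·sin(45.0°)) = 18.81 + j18.81 V
  V3 = 5·(cos(-30.0°) + j·sin(-30.0°)) = 4.33 - j2.5 V
Step 2 — Sum components: V_total = 68.84 - j62.85 V.
Step 3 — Convert to polar: |V_total| = 93.21 V, ∠V_total = -42.4°.

V_total = 93.21∠-42.4° V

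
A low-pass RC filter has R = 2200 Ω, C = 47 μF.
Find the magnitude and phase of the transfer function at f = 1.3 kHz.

Step 1 — Angular frequency: ω = 2π·1300 = 8168 rad/s.
Step 2 — Transfer function: H(jω) = 1/(1 + jωRC).
Step 3 — Denominator: 1 + jωRC = 1 + j·8168·2200·4.7e-05 = 1 + j844.6.
Step 4 — H = 1.402e-06 - j0.001184.
Step 5 — Magnitude: |H| = 0.001184 (-58.5 dB); phase: φ = -89.9°.

|H| = 0.001184 (-58.5 dB), φ = -89.9°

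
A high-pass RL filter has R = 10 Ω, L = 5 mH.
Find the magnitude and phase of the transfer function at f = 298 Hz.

Step 1 — Angular frequency: ω = 2π·298 = 1872 rad/s.
Step 2 — Transfer function: H(jω) = jωL/(R + jωL).
Step 3 — Numerator jωL = j·9.362; denominator R + jωL = 10 + j9.362.
Step 4 — H = 0.4671 + j0.4989.
Step 5 — Magnitude: |H| = 0.6834 (-3.3 dB); phase: φ = 46.9°.

|H| = 0.6834 (-3.3 dB), φ = 46.9°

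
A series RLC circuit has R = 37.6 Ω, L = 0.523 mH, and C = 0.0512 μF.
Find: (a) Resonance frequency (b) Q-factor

Step 1 — Resonance condition Im(Z)=0 gives ω₀ = 1/√(LC).
Step 2 — ω₀ = 1/√(0.000523·5.12e-08) = 1.932e+05 rad/s.
Step 3 — f₀ = ω₀/(2π) = 3.076e+04 Hz.
Step 4 — Series Q: Q = ω₀L/R = 1.932e+05·0.000523/37.6 = 2.688.

(a) f₀ = 3.076e+04 Hz  (b) Q = 2.688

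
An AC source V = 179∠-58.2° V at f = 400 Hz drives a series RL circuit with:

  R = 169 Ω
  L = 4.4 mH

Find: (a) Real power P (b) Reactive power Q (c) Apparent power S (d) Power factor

Step 1 — Angular frequency: ω = 2π·f = 2π·400 = 2513 rad/s.
Step 2 — Component impedances:
  R: Z = R = 169 Ω
  L: Z = jωL = j·2513·0.0044 = 0 + j11.06 Ω
Step 3 — Series combination: Z_total = R + L = 169 + j11.06 Ω = 169.4∠3.7° Ω.
Step 4 — Source phasor: V = 179∠-58.2° V = 94.33 - j152.1 V.
Step 5 — Current: I = V / Z = 0.4971 - j0.9327 A = 1.057∠-61.9° A.
Step 6 — Complex power: S = V·I* = 188.8 + j12.35 VA.
Step 7 — Real power: P = Re(S) = 188.8 W.
Step 8 — Reactive power: Q = Im(S) = 12.35 VAR.
Step 9 — Apparent power: |S| = 189.2 VA.
Step 10 — Power factor: PF = P/|S| = 0.9979 (lagging).

(a) P = 188.8 W  (b) Q = 12.35 VAR  (c) S = 189.2 VA  (d) PF = 0.9979 (lagging)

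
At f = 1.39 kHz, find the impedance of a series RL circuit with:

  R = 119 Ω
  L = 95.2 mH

Step 1 — Angular frequency: ω = 2π·f = 2π·1390 = 8734 rad/s.
Step 2 — Component impedances:
  R: Z = R = 119 Ω
  L: Z = jωL = j·8734·0.0952 = 0 + j831.4 Ω
Step 3 — Series combination: Z_total = R + L = 119 + j831.4 Ω = 839.9∠81.9° Ω.

Z = 119 + j831.4 Ω = 839.9∠81.9° Ω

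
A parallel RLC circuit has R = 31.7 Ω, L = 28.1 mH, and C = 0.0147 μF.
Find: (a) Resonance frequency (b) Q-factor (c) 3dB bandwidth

Step 1 — Resonance: ω₀ = 1/√(LC) = 1/√(0.0281·1.47e-08) = 4.92e+04 rad/s.
Step 2 — f₀ = ω₀/(2π) = 7831 Hz.
Step 3 — Parallel Q: Q = R/(ω₀L) = 31.7/(4.92e+04·0.0281) = 0.02293.
Step 4 — Bandwidth: Δω = ω₀/Q = 2.146e+06 rad/s; BW = Δω/(2π) = 3.415e+05 Hz.

(a) f₀ = 7831 Hz  (b) Q = 0.02293  (c) BW = 3.415e+05 Hz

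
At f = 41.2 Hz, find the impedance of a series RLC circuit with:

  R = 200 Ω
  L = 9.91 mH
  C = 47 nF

Step 1 — Angular frequency: ω = 2π·f = 2π·41.2 = 258.9 rad/s.
Step 2 — Component impedances:
  R: Z = R = 200 Ω
  L: Z = jωL = j·258.9·0.00991 = 0 + j2.565 Ω
  C: Z = 1/(jωC) = -j/(ω·C) = 0 - j8.219e+04 Ω
Step 3 — Series combination: Z_total = R + L + C = 200 - j8.219e+04 Ω = 8.219e+04∠-89.9° Ω.

Z = 200 - j8.219e+04 Ω = 8.219e+04∠-89.9° Ω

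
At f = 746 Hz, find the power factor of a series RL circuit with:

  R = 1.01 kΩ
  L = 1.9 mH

Step 1 — Angular frequency: ω = 2π·f = 2π·746 = 4687 rad/s.
Step 2 — Component impedances:
  R: Z = R = 1010 Ω
  L: Z = jωL = j·4687·0.0019 = 0 + j8.906 Ω
Step 3 — Series combination: Z_total = R + L = 1010 + j8.906 Ω = 1010∠0.5° Ω.
Step 4 — Power factor: PF = cos(φ) = Re(Z)/|Z| = 1010/1010 = 1.
Step 5 — Type: Im(Z) = 8.906 ⇒ lagging (phase φ = 0.5°).

PF = 1 (lagging, φ = 0.5°)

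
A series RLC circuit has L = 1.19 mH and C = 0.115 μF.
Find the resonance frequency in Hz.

Step 1 — Resonance condition Im(Z)=0 gives ω₀ = 1/√(LC).
Step 2 — ω₀ = 1/√(0.00119·1.15e-07) = 8.548e+04 rad/s.
Step 3 — f₀ = ω₀/(2π) = 1.36e+04 Hz.

f₀ = 1.36e+04 Hz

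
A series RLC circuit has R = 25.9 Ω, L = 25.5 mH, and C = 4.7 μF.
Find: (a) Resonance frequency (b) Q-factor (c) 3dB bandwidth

Step 1 — Resonance: ω₀ = 1/√(LC) = 1/√(0.0255·4.7e-06) = 2889 rad/s.
Step 2 — f₀ = ω₀/(2π) = 459.7 Hz.
Step 3 — Series Q: Q = ω₀L/R = 2889·0.0255/25.9 = 2.844.
Step 4 — Bandwidth: Δω = ω₀/Q = 1016 rad/s; BW = Δω/(2π) = 161.7 Hz.

(a) f₀ = 459.7 Hz  (b) Q = 2.844  (c) BW = 161.7 Hz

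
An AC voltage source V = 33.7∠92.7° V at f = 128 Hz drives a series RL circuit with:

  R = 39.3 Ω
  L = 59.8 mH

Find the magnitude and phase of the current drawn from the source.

Step 1 — Angular frequency: ω = 2π·f = 2π·128 = 804.2 rad/s.
Step 2 — Component impedances:
  R: Z = R = 39.3 Ω
  L: Z = jωL = j·804.2·0.0598 = 0 + j48.09 Ω
Step 3 — Series combination: Z_total = R + L = 39.3 + j48.09 Ω = 62.11∠50.7° Ω.
Step 4 — Source phasor: V = 33.7∠92.7° V = -1.587 + j33.66 V.
Step 5 — Ohm's law: I = V / Z_total = (-1.587 + j33.66) / (39.3 + j48.09) = 0.4035 + j0.3627 A.
Step 6 — Convert to polar: |I| = 0.5426 A, ∠I = 42.0°.

I = 0.5426∠42.0° A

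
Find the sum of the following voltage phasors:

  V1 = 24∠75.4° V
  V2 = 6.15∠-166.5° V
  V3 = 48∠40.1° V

Step 1 — Convert each phasor to rectangular form:
  V1 = 24·(cos(75.4°) + j·sin(75.4°)) = 6.05 + j23.23 V
  V2 = 6.15·(cos(-166.5°) + j·sin(-166.5°)) = -5.98 - j1.436 V
  V3 = 48·(cos(40.1°) + j·sin(40.1°)) = 36.72 + j30.92 V
Step 2 — Sum components: V_total = 36.79 + j52.71 V.
Step 3 — Convert to polar: |V_total| = 64.27 V, ∠V_total = 55.1°.

V_total = 64.27∠55.1° V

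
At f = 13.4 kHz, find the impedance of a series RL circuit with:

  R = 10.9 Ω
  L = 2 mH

Step 1 — Angular frequency: ω = 2π·f = 2π·1.34e+04 = 8.419e+04 rad/s.
Step 2 — Component impedances:
  R: Z = R = 10.9 Ω
  L: Z = jωL = j·8.419e+04·0.002 = 0 + j168.4 Ω
Step 3 — Series combination: Z_total = R + L = 10.9 + j168.4 Ω = 168.7∠86.3° Ω.

Z = 10.9 + j168.4 Ω = 168.7∠86.3° Ω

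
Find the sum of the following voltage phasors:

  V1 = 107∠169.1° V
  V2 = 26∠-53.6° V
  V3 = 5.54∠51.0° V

Step 1 — Convert each phasor to rectangular form:
  V1 = 107·(cos(169.1°) + j·sin(169.1°)) = -105.1 + j20.23 V
  V2 = 26·(cos(-53.6°) + j·sin(-53.6°)) = 15.43 - j20.93 V
  V3 = 5.54·(cos(51.0°) + j·sin(51.0°)) = 3.486 + j4.305 V
Step 2 — Sum components: V_total = -86.15 + j3.611 V.
Step 3 — Convert to polar: |V_total| = 86.23 V, ∠V_total = 177.6°.

V_total = 86.23∠177.6° V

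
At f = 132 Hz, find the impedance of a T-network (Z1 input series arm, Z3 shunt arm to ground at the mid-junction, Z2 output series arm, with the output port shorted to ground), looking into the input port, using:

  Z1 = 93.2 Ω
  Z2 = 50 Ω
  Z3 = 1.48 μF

Step 1 — Angular frequency: ω = 2π·f = 2π·132 = 829.4 rad/s.
Step 2 — Component impedances:
  Z1: Z = R = 93.2 Ω
  Z2: Z = R = 50 Ω
  Z3: Z = 1/(jωC) = -j/(ω·C) = 0 - j814.7 Ω
Step 3 — With the output port shorted to ground, the output series arm Z2 runs from the junction to ground; the shunt arm Z3 also runs from the junction to ground. They appear in parallel: Z3 || Z2 = 49.81 - j3.057 Ω.
Step 4 — Series with input arm Z1: Z_in = Z1 + (Z3 || Z2) = 143 - j3.057 Ω = 143∠-1.2° Ω.

Z = 143 - j3.057 Ω = 143∠-1.2° Ω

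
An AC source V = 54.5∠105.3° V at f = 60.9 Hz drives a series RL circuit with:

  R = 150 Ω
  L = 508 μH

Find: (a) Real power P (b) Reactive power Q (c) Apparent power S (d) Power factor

Step 1 — Angular frequency: ω = 2π·f = 2π·60.9 = 382.6 rad/s.
Step 2 — Component impedances:
  R: Z = R = 150 Ω
  L: Z = jωL = j·382.6·0.000508 = 0 + j0.1944 Ω
Step 3 — Series combination: Z_total = R + L = 150 + j0.1944 Ω = 150∠0.1° Ω.
Step 4 — Source phasor: V = 54.5∠105.3° V = -14.38 + j52.57 V.
Step 5 — Current: I = V / Z = -0.09542 + j0.3506 A = 0.3633∠105.2° A.
Step 6 — Complex power: S = V·I* = 19.8 + j0.02566 VA.
Step 7 — Real power: P = Re(S) = 19.8 W.
Step 8 — Reactive power: Q = Im(S) = 0.02566 VAR.
Step 9 — Apparent power: |S| = 19.8 VA.
Step 10 — Power factor: PF = P/|S| = 1 (lagging).

(a) P = 19.8 W  (b) Q = 0.02566 VAR  (c) S = 19.8 VA  (d) PF = 1 (lagging)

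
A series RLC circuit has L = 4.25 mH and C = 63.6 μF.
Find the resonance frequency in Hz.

Step 1 — Resonance condition Im(Z)=0 gives ω₀ = 1/√(LC).
Step 2 — ω₀ = 1/√(0.00425·6.36e-05) = 1923 rad/s.
Step 3 — f₀ = ω₀/(2π) = 306.1 Hz.

f₀ = 306.1 Hz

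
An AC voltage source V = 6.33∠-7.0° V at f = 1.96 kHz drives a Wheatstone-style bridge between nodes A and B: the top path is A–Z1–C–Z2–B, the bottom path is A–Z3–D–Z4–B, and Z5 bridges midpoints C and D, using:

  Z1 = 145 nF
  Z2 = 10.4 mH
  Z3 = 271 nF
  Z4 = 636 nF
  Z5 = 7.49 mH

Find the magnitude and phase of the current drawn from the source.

Step 1 — Angular frequency: ω = 2π·f = 2π·1960 = 1.232e+04 rad/s.
Step 2 — Component impedances:
  Z1: Z = 1/(jωC) = -j/(ω·C) = 0 - j560 Ω
  Z2: Z = jωL = j·1.232e+04·0.0104 = 0 + j128.1 Ω
  Z3: Z = 1/(jωC) = -j/(ω·C) = 0 - j299.6 Ω
  Z4: Z = 1/(jωC) = -j/(ω·C) = 0 - j127.7 Ω
  Z5: Z = jωL = j·1.232e+04·0.00749 = 0 + j92.24 Ω
Step 3 — Bridge requires nodal analysis (the Z5 bridge couples midpoints C and D, so the two paths cannot be reduced to a simple series/parallel combination). Setting node B to ground and injecting 1 A at node A, the 3-node admittance system at A, C, D solves to V_A = Z_AB = 0 - j391.3 Ω = 391.3∠-90.0° Ω.
Step 4 — Source phasor: V = 6.33∠-7.0° V = 6.283 - j0.7714 V.
Step 5 — Ohm's law: I = V / Z_total = (6.283 - j0.7714) / (0 - j391.3) = 0.001971 + j0.01606 A.
Step 6 — Convert to polar: |I| = 0.01618 A, ∠I = 83.0°.

I = 0.01618∠83.0° A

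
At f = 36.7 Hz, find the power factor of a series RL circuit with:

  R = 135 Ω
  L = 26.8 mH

Step 1 — Angular frequency: ω = 2π·f = 2π·36.7 = 230.6 rad/s.
Step 2 — Component impedances:
  R: Z = R = 135 Ω
  L: Z = jωL = j·230.6·0.0268 = 0 + j6.18 Ω
Step 3 — Series combination: Z_total = R + L = 135 + j6.18 Ω = 135.1∠2.6° Ω.
Step 4 — Power factor: PF = cos(φ) = Re(Z)/|Z| = 135/135.14 = 0.999.
Step 5 — Type: Im(Z) = 6.18 ⇒ lagging (phase φ = 2.6°).

PF = 0.999 (lagging, φ = 2.6°)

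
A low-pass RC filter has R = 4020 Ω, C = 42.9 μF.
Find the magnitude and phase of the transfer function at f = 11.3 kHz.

Step 1 — Angular frequency: ω = 2π·1.13e+04 = 7.1e+04 rad/s.
Step 2 — Transfer function: H(jω) = 1/(1 + jωRC).
Step 3 — Denominator: 1 + jωRC = 1 + j·7.1e+04·4020·4.29e-05 = 1 + j1.224e+04.
Step 4 — H = 6.67e-09 - j8.167e-05.
Step 5 — Magnitude: |H| = 8.167e-05 (-81.8 dB); phase: φ = -90.0°.

|H| = 8.167e-05 (-81.8 dB), φ = -90.0°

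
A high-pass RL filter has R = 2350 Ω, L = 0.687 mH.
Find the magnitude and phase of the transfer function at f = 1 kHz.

Step 1 — Angular frequency: ω = 2π·1000 = 6283 rad/s.
Step 2 — Transfer function: H(jω) = jωL/(R + jωL).
Step 3 — Numerator jωL = j·4.317; denominator R + jωL = 2350 + j4.317.
Step 4 — H = 3.374e-06 + j0.001837.
Step 5 — Magnitude: |H| = 0.001837 (-54.7 dB); phase: φ = 89.9°.

|H| = 0.001837 (-54.7 dB), φ = 89.9°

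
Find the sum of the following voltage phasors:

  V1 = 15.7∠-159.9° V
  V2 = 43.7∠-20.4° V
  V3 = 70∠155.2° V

Step 1 — Convert each phasor to rectangular form:
  V1 = 15.7·(cos(-159.9°) + j·sin(-159.9°)) = -14.74 - j5.395 V
  V2 = 43.7·(cos(-20.4°) + j·sin(-20.4°)) = 40.96 - j15.23 V
  V3 = 70·(cos(155.2°) + j·sin(155.2°)) = -63.54 + j29.36 V
Step 2 — Sum components: V_total = -37.33 + j8.734 V.
Step 3 — Convert to polar: |V_total| = 38.34 V, ∠V_total = 166.8°.

V_total = 38.34∠166.8° V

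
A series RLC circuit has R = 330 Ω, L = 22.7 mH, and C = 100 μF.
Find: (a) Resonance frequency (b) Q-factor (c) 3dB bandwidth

Step 1 — Resonance condition Im(Z)=0 gives ω₀ = 1/√(LC).
Step 2 — ω₀ = 1/√(0.0227·0.0001) = 663.7 rad/s.
Step 3 — f₀ = ω₀/(2π) = 105.6 Hz.
Step 4 — Series Q: Q = ω₀L/R = 663.7·0.0227/330 = 0.04566.
Step 5 — 3dB bandwidth: Δω = ω₀/Q = 1.454e+04 rad/s; BW = Δω/(2π) = 2314 Hz.

(a) f₀ = 105.6 Hz  (b) Q = 0.04566  (c) BW = 2314 Hz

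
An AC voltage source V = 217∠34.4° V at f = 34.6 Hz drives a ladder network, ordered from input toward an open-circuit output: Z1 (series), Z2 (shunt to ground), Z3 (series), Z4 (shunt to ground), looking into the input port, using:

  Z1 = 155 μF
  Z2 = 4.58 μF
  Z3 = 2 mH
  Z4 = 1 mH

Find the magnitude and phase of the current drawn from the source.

Step 1 — Angular frequency: ω = 2π·f = 2π·34.6 = 217.4 rad/s.
Step 2 — Component impedances:
  Z1: Z = 1/(jωC) = -j/(ω·C) = 0 - j29.68 Ω
  Z2: Z = 1/(jωC) = -j/(ω·C) = 0 - j1004 Ω
  Z3: Z = jωL = j·217.4·0.002 = 0 + j0.4348 Ω
  Z4: Z = jωL = j·217.4·0.001 = 0 + j0.2174 Ω
Step 3 — Ladder network (open output): work backward from the far end, alternating series and parallel combinations. Z_in = 0 - j29.02 Ω = 29.02∠-90.0° Ω.
Step 4 — Source phasor: V = 217∠34.4° V = 179 + j122.6 V.
Step 5 — Ohm's law: I = V / Z_total = (179 + j122.6) / (0 - j29.02) = -4.224 + j6.169 A.
Step 6 — Convert to polar: |I| = 7.477 A, ∠I = 124.4°.

I = 7.477∠124.4° A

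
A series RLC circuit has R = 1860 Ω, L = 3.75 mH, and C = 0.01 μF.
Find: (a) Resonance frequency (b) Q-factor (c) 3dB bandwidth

Step 1 — Resonance: ω₀ = 1/√(LC) = 1/√(0.00375·1e-08) = 1.633e+05 rad/s.
Step 2 — f₀ = ω₀/(2π) = 2.599e+04 Hz.
Step 3 — Series Q: Q = ω₀L/R = 1.633e+05·0.00375/1860 = 0.3292.
Step 4 — Bandwidth: Δω = ω₀/Q = 4.96e+05 rad/s; BW = Δω/(2π) = 7.894e+04 Hz.

(a) f₀ = 2.599e+04 Hz  (b) Q = 0.3292  (c) BW = 7.894e+04 Hz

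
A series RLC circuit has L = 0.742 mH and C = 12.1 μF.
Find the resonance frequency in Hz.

Step 1 — Resonance condition Im(Z)=0 gives ω₀ = 1/√(LC).
Step 2 — ω₀ = 1/√(0.000742·1.21e-05) = 1.055e+04 rad/s.
Step 3 — f₀ = ω₀/(2π) = 1680 Hz.

f₀ = 1680 Hz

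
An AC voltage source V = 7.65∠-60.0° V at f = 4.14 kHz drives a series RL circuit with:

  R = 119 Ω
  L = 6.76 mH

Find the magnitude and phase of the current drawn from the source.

Step 1 — Angular frequency: ω = 2π·f = 2π·4140 = 2.601e+04 rad/s.
Step 2 — Component impedances:
  R: Z = R = 119 Ω
  L: Z = jωL = j·2.601e+04·0.00676 = 0 + j175.8 Ω
Step 3 — Series combination: Z_total = R + L = 119 + j175.8 Ω = 212.3∠55.9° Ω.
Step 4 — Source phasor: V = 7.65∠-60.0° V = 3.825 - j6.625 V.
Step 5 — Ohm's law: I = V / Z_total = (3.825 - j6.625) / (119 + j175.8) = -0.01574 - j0.03241 A.
Step 6 — Convert to polar: |I| = 0.03603 A, ∠I = -115.9°.

I = 0.03603∠-115.9° A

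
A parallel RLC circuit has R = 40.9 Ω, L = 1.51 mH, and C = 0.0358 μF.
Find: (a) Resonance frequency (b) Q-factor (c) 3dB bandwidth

Step 1 — Resonance: ω₀ = 1/√(LC) = 1/√(0.00151·3.58e-08) = 1.36e+05 rad/s.
Step 2 — f₀ = ω₀/(2π) = 2.165e+04 Hz.
Step 3 — Parallel Q: Q = R/(ω₀L) = 40.9/(1.36e+05·0.00151) = 0.1991.
Step 4 — Bandwidth: Δω = ω₀/Q = 6.83e+05 rad/s; BW = Δω/(2π) = 1.087e+05 Hz.

(a) f₀ = 2.165e+04 Hz  (b) Q = 0.1991  (c) BW = 1.087e+05 Hz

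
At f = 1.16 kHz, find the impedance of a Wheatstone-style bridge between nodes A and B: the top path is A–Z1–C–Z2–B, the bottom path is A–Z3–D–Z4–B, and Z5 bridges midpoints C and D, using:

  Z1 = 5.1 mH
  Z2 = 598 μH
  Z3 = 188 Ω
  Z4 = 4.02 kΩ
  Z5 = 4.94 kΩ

Step 1 — Angular frequency: ω = 2π·f = 2π·1160 = 7288 rad/s.
Step 2 — Component impedances:
  Z1: Z = jωL = j·7288·0.0051 = 0 + j37.17 Ω
  Z2: Z = jωL = j·7288·0.000598 = 0 + j4.359 Ω
  Z3: Z = R = 188 Ω
  Z4: Z = R = 4020 Ω
  Z5: Z = R = 4940 Ω
Step 3 — Bridge requires nodal analysis (the Z5 bridge couples midpoints C and D, so the two paths cannot be reduced to a simple series/parallel combination). Setting node B to ground and injecting 1 A at node A, the 3-node admittance system at A, C, D solves to V_A = Z_AB = 0.6533 + j41.52 Ω = 41.52∠89.1° Ω.

Z = 0.6533 + j41.52 Ω = 41.52∠89.1° Ω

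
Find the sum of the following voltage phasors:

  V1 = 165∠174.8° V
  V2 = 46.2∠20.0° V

Step 1 — Convert each phasor to rectangular form:
  V1 = 165·(cos(174.8°) + j·sin(174.8°)) = -164.3 + j14.95 V
  V2 = 46.2·(cos(20.0°) + j·sin(20.0°)) = 43.41 + j15.8 V
Step 2 — Sum components: V_total = -120.9 + j30.76 V.
Step 3 — Convert to polar: |V_total| = 124.8 V, ∠V_total = 165.7°.

V_total = 124.8∠165.7° V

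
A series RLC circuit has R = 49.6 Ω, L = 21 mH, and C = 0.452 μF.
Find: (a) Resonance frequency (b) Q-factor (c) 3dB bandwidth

Step 1 — Resonance condition Im(Z)=0 gives ω₀ = 1/√(LC).
Step 2 — ω₀ = 1/√(0.021·4.52e-07) = 1.026e+04 rad/s.
Step 3 — f₀ = ω₀/(2π) = 1634 Hz.
Step 4 — Series Q: Q = ω₀L/R = 1.026e+04·0.021/49.6 = 4.346.
Step 5 — 3dB bandwidth: Δω = ω₀/Q = 2362 rad/s; BW = Δω/(2π) = 375.9 Hz.

(a) f₀ = 1634 Hz  (b) Q = 4.346  (c) BW = 375.9 Hz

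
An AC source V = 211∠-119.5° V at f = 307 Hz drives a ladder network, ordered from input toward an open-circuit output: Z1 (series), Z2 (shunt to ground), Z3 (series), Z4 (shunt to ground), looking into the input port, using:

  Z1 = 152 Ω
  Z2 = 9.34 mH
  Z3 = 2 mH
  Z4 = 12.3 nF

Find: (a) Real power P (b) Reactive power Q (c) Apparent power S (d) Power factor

Step 1 — Angular frequency: ω = 2π·f = 2π·307 = 1929 rad/s.
Step 2 — Component impedances:
  Z1: Z = R = 152 Ω
  Z2: Z = jωL = j·1929·0.00934 = 0 + j18.02 Ω
  Z3: Z = jωL = j·1929·0.002 = 0 + j3.858 Ω
  Z4: Z = 1/(jωC) = -j/(ω·C) = 0 - j4.215e+04 Ω
Step 3 — Ladder network (open output): work backward from the far end, alternating series and parallel combinations. Z_in = 152 + j18.02 Ω = 153.1∠6.8° Ω.
Step 4 — Source phasor: V = 211∠-119.5° V = -103.9 - j183.6 V.
Step 5 — Current: I = V / Z = -0.8154 - j1.112 A = 1.379∠-126.3° A.
Step 6 — Complex power: S = V·I* = 288.8 + j34.25 VA.
Step 7 — Real power: P = Re(S) = 288.8 W.
Step 8 — Reactive power: Q = Im(S) = 34.25 VAR.
Step 9 — Apparent power: |S| = 290.9 VA.
Step 10 — Power factor: PF = P/|S| = 0.993 (lagging).

(a) P = 288.8 W  (b) Q = 34.25 VAR  (c) S = 290.9 VA  (d) PF = 0.993 (lagging)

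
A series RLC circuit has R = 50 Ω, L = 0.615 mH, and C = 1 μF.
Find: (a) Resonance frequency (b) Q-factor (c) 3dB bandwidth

Step 1 — Resonance condition Im(Z)=0 gives ω₀ = 1/√(LC).
Step 2 — ω₀ = 1/√(0.000615·1e-06) = 4.032e+04 rad/s.
Step 3 — f₀ = ω₀/(2π) = 6418 Hz.
Step 4 — Series Q: Q = ω₀L/R = 4.032e+04·0.000615/50 = 0.496.
Step 5 — 3dB bandwidth: Δω = ω₀/Q = 8.13e+04 rad/s; BW = Δω/(2π) = 1.294e+04 Hz.

(a) f₀ = 6418 Hz  (b) Q = 0.496  (c) BW = 1.294e+04 Hz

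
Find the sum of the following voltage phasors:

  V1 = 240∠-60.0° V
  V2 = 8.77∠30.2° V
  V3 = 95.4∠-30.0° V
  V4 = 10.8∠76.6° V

Step 1 — Convert each phasor to rectangular form:
  V1 = 240·(cos(-60.0°) + j·sin(-60.0°)) = 120 - j207.8 V
  V2 = 8.77·(cos(30.2°) + j·sin(30.2°)) = 7.58 + j4.411 V
  V3 = 95.4·(cos(-30.0°) + j·sin(-30.0°)) = 82.62 - j47.7 V
  V4 = 10.8·(cos(76.6°) + j·sin(76.6°)) = 2.503 + j10.51 V
Step 2 — Sum components: V_total = 212.7 - j240.6 V.
Step 3 — Convert to polar: |V_total| = 321.2 V, ∠V_total = -48.5°.

V_total = 321.2∠-48.5° V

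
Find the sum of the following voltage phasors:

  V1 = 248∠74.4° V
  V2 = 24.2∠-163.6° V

Step 1 — Convert each phasor to rectangular form:
  V1 = 248·(cos(74.4°) + j·sin(74.4°)) = 66.69 + j238.9 V
  V2 = 24.2·(cos(-163.6°) + j·sin(-163.6°)) = -23.22 - j6.833 V
Step 2 — Sum components: V_total = 43.48 + j232 V.
Step 3 — Convert to polar: |V_total| = 236.1 V, ∠V_total = 79.4°.

V_total = 236.1∠79.4° V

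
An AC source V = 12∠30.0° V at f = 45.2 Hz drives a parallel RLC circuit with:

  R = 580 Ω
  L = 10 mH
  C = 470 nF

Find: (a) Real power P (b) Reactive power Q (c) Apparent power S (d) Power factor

Step 1 — Angular frequency: ω = 2π·f = 2π·45.2 = 284 rad/s.
Step 2 — Component impedances:
  R: Z = R = 580 Ω
  L: Z = jωL = j·284·0.01 = 0 + j2.84 Ω
  C: Z = 1/(jωC) = -j/(ω·C) = 0 - j7492 Ω
Step 3 — Parallel combination: 1/Z_total = 1/R + 1/L + 1/C; Z_total = 0.01392 + j2.841 Ω = 2.841∠89.7° Ω.
Step 4 — Source phasor: V = 12∠30.0° V = 10.39 + j6 V.
Step 5 — Current: I = V / Z = 2.13 - j3.648 A = 4.224∠-59.7° A.
Step 6 — Complex power: S = V·I* = 0.2483 + j50.69 VA.
Step 7 — Real power: P = Re(S) = 0.2483 W.
Step 8 — Reactive power: Q = Im(S) = 50.69 VAR.
Step 9 — Apparent power: |S| = 50.69 VA.
Step 10 — Power factor: PF = P/|S| = 0.004898 (lagging).

(a) P = 0.2483 W  (b) Q = 50.69 VAR  (c) S = 50.69 VA  (d) PF = 0.004898 (lagging)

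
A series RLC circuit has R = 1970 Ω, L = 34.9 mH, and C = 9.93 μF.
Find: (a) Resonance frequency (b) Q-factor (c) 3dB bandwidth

Step 1 — Resonance condition Im(Z)=0 gives ω₀ = 1/√(LC).
Step 2 — ω₀ = 1/√(0.0349·9.93e-06) = 1699 rad/s.
Step 3 — f₀ = ω₀/(2π) = 270.4 Hz.
Step 4 — Series Q: Q = ω₀L/R = 1699·0.0349/1970 = 0.03009.
Step 5 — 3dB bandwidth: Δω = ω₀/Q = 5.645e+04 rad/s; BW = Δω/(2π) = 8984 Hz.

(a) f₀ = 270.4 Hz  (b) Q = 0.03009  (c) BW = 8984 Hz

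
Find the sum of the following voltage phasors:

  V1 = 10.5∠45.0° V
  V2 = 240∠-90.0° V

Step 1 — Convert each phasor to rectangular form:
  V1 = 10.5·(cos(45.0°) + j·sin(45.0°)) = 7.425 + j7.425 V
  V2 = 240·(cos(-90.0°) + j·sin(-90.0°)) = 0 - j240 V
Step 2 — Sum components: V_total = 7.425 - j232.6 V.
Step 3 — Convert to polar: |V_total| = 232.7 V, ∠V_total = -88.2°.

V_total = 232.7∠-88.2° V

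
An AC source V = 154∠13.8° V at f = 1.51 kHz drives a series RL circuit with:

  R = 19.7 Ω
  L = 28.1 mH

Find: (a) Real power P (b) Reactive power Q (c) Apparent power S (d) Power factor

Step 1 — Angular frequency: ω = 2π·f = 2π·1510 = 9488 rad/s.
Step 2 — Component impedances:
  R: Z = R = 19.7 Ω
  L: Z = jωL = j·9488·0.0281 = 0 + j266.6 Ω
Step 3 — Series combination: Z_total = R + L = 19.7 + j266.6 Ω = 267.3∠85.8° Ω.
Step 4 — Source phasor: V = 154∠13.8° V = 149.6 + j36.73 V.
Step 5 — Current: I = V / Z = 0.1783 - j0.5478 A = 0.5761∠-72.0° A.
Step 6 — Complex power: S = V·I* = 6.538 + j88.47 VA.
Step 7 — Real power: P = Re(S) = 6.538 W.
Step 8 — Reactive power: Q = Im(S) = 88.47 VAR.
Step 9 — Apparent power: |S| = 88.71 VA.
Step 10 — Power factor: PF = P/|S| = 0.07369 (lagging).

(a) P = 6.538 W  (b) Q = 88.47 VAR  (c) S = 88.71 VA  (d) PF = 0.07369 (lagging)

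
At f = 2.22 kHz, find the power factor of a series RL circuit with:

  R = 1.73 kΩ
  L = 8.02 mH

Step 1 — Angular frequency: ω = 2π·f = 2π·2220 = 1.395e+04 rad/s.
Step 2 — Component impedances:
  R: Z = R = 1730 Ω
  L: Z = jωL = j·1.395e+04·0.00802 = 0 + j111.9 Ω
Step 3 — Series combination: Z_total = R + L = 1730 + j111.9 Ω = 1734∠3.7° Ω.
Step 4 — Power factor: PF = cos(φ) = Re(Z)/|Z| = 1730/1733.6 = 0.9979.
Step 5 — Type: Im(Z) = 111.9 ⇒ lagging (phase φ = 3.7°).

PF = 0.9979 (lagging, φ = 3.7°)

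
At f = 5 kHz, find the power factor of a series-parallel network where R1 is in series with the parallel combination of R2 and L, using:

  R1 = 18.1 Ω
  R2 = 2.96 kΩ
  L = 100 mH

Step 1 — Angular frequency: ω = 2π·f = 2π·5000 = 3.142e+04 rad/s.
Step 2 — Component impedances:
  R1: Z = R = 18.1 Ω
  R2: Z = R = 2960 Ω
  L: Z = jωL = j·3.142e+04·0.1 = 0 + j3142 Ω
Step 3 — Parallel branch: R2 || L = 1/(1/R2 + 1/L) = 1568 + j1477 Ω.
Step 4 — Series with R1: Z_total = R1 + (R2 || L) = 1586 + j1477 Ω = 2168∠43.0° Ω.
Step 5 — Power factor: PF = cos(φ) = Re(Z)/|Z| = 1586.1/2167.6 = 0.7317.
Step 6 — Type: Im(Z) = 1477 ⇒ lagging (phase φ = 43.0°).

PF = 0.7317 (lagging, φ = 43.0°)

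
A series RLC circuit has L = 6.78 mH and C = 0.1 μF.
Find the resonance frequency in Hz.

Step 1 — Resonance condition Im(Z)=0 gives ω₀ = 1/√(LC).
Step 2 — ω₀ = 1/√(0.00678·1e-07) = 3.84e+04 rad/s.
Step 3 — f₀ = ω₀/(2π) = 6112 Hz.

f₀ = 6112 Hz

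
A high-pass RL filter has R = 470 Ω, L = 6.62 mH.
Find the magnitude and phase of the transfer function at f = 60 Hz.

Step 1 — Angular frequency: ω = 2π·60 = 377 rad/s.
Step 2 — Transfer function: H(jω) = jωL/(R + jωL).
Step 3 — Numerator jωL = j·2.496; denominator R + jωL = 470 + j2.496.
Step 4 — H = 2.819e-05 + j0.00531.
Step 5 — Magnitude: |H| = 0.00531 (-45.5 dB); phase: φ = 89.7°.

|H| = 0.00531 (-45.5 dB), φ = 89.7°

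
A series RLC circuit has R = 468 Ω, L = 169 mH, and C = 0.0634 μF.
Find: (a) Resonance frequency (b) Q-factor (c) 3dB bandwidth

Step 1 — Resonance condition Im(Z)=0 gives ω₀ = 1/√(LC).
Step 2 — ω₀ = 1/√(0.169·6.34e-08) = 9661 rad/s.
Step 3 — f₀ = ω₀/(2π) = 1538 Hz.
Step 4 — Series Q: Q = ω₀L/R = 9661·0.169/468 = 3.489.
Step 5 — 3dB bandwidth: Δω = ω₀/Q = 2769 rad/s; BW = Δω/(2π) = 440.7 Hz.

(a) f₀ = 1538 Hz  (b) Q = 3.489  (c) BW = 440.7 Hz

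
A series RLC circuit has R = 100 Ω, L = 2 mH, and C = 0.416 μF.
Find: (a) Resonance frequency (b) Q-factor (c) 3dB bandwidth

Step 1 — Resonance: ω₀ = 1/√(LC) = 1/√(0.002·4.16e-07) = 3.467e+04 rad/s.
Step 2 — f₀ = ω₀/(2π) = 5518 Hz.
Step 3 — Series Q: Q = ω₀L/R = 3.467e+04·0.002/100 = 0.6934.
Step 4 — Bandwidth: Δω = ω₀/Q = 5e+04 rad/s; BW = Δω/(2π) = 7958 Hz.

(a) f₀ = 5518 Hz  (b) Q = 0.6934  (c) BW = 7958 Hz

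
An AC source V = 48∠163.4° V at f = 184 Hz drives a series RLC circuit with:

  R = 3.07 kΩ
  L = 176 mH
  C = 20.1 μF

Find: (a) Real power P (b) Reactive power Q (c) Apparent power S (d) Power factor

Step 1 — Angular frequency: ω = 2π·f = 2π·184 = 1156 rad/s.
Step 2 — Component impedances:
  R: Z = R = 3070 Ω
  L: Z = jωL = j·1156·0.176 = 0 + j203.5 Ω
  C: Z = 1/(jωC) = -j/(ω·C) = 0 - j43.03 Ω
Step 3 — Series combination: Z_total = R + L + C = 3070 + j160.4 Ω = 3074∠3.0° Ω.
Step 4 — Source phasor: V = 48∠163.4° V = -46 + j13.71 V.
Step 5 — Current: I = V / Z = -0.01471 + j0.005236 A = 0.01561∠160.4° A.
Step 6 — Complex power: S = V·I* = 0.7484 + j0.03911 VA.
Step 7 — Real power: P = Re(S) = 0.7484 W.
Step 8 — Reactive power: Q = Im(S) = 0.03911 VAR.
Step 9 — Apparent power: |S| = 0.7495 VA.
Step 10 — Power factor: PF = P/|S| = 0.9986 (lagging).

(a) P = 0.7484 W  (b) Q = 0.03911 VAR  (c) S = 0.7495 VA  (d) PF = 0.9986 (lagging)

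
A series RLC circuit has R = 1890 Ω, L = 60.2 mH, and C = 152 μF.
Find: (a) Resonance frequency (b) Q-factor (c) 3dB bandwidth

Step 1 — Resonance: ω₀ = 1/√(LC) = 1/√(0.0602·0.000152) = 330.6 rad/s.
Step 2 — f₀ = ω₀/(2π) = 52.61 Hz.
Step 3 — Series Q: Q = ω₀L/R = 330.6·0.0602/1890 = 0.01053.
Step 4 — Bandwidth: Δω = ω₀/Q = 3.14e+04 rad/s; BW = Δω/(2π) = 4997 Hz.

(a) f₀ = 52.61 Hz  (b) Q = 0.01053  (c) BW = 4997 Hz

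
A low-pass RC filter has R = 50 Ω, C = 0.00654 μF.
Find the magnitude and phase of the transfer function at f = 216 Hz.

Step 1 — Angular frequency: ω = 2π·216 = 1357 rad/s.
Step 2 — Transfer function: H(jω) = 1/(1 + jωRC).
Step 3 — Denominator: 1 + jωRC = 1 + j·1357·50·6.54e-09 = 1 + j0.0004438.
Step 4 — H = 1 - j0.0004438.
Step 5 — Magnitude: |H| = 1 (-0.0 dB); phase: φ = -0.0°.

|H| = 1 (-0.0 dB), φ = -0.0°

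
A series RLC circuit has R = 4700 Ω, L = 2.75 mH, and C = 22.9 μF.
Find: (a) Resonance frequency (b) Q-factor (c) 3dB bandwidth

Step 1 — Resonance condition Im(Z)=0 gives ω₀ = 1/√(LC).
Step 2 — ω₀ = 1/√(0.00275·2.29e-05) = 3985 rad/s.
Step 3 — f₀ = ω₀/(2π) = 634.2 Hz.
Step 4 — Series Q: Q = ω₀L/R = 3985·0.00275/4700 = 0.002332.
Step 5 — 3dB bandwidth: Δω = ω₀/Q = 1.709e+06 rad/s; BW = Δω/(2π) = 2.72e+05 Hz.

(a) f₀ = 634.2 Hz  (b) Q = 0.002332  (c) BW = 2.72e+05 Hz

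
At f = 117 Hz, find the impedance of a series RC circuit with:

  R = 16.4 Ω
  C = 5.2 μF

Step 1 — Angular frequency: ω = 2π·f = 2π·117 = 735.1 rad/s.
Step 2 — Component impedances:
  R: Z = R = 16.4 Ω
  C: Z = 1/(jωC) = -j/(ω·C) = 0 - j261.6 Ω
Step 3 — Series combination: Z_total = R + C = 16.4 - j261.6 Ω = 262.1∠-86.4° Ω.

Z = 16.4 - j261.6 Ω = 262.1∠-86.4° Ω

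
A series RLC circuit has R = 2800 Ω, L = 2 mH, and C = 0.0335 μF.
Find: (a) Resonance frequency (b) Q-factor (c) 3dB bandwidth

Step 1 — Resonance condition Im(Z)=0 gives ω₀ = 1/√(LC).
Step 2 — ω₀ = 1/√(0.002·3.35e-08) = 1.222e+05 rad/s.
Step 3 — f₀ = ω₀/(2π) = 1.944e+04 Hz.
Step 4 — Series Q: Q = ω₀L/R = 1.222e+05·0.002/2800 = 0.08726.
Step 5 — 3dB bandwidth: Δω = ω₀/Q = 1.4e+06 rad/s; BW = Δω/(2π) = 2.228e+05 Hz.

(a) f₀ = 1.944e+04 Hz  (b) Q = 0.08726  (c) BW = 2.228e+05 Hz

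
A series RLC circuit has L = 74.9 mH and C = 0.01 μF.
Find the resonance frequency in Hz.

Step 1 — Resonance condition Im(Z)=0 gives ω₀ = 1/√(LC).
Step 2 — ω₀ = 1/√(0.0749·1e-08) = 3.654e+04 rad/s.
Step 3 — f₀ = ω₀/(2π) = 5815 Hz.

f₀ = 5815 Hz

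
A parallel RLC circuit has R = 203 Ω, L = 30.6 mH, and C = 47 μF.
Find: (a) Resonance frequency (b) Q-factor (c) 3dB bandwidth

Step 1 — Resonance: ω₀ = 1/√(LC) = 1/√(0.0306·4.7e-05) = 833.9 rad/s.
Step 2 — f₀ = ω₀/(2π) = 132.7 Hz.
Step 3 — Parallel Q: Q = R/(ω₀L) = 203/(833.9·0.0306) = 7.956.
Step 4 — Bandwidth: Δω = ω₀/Q = 104.8 rad/s; BW = Δω/(2π) = 16.68 Hz.

(a) f₀ = 132.7 Hz  (b) Q = 7.956  (c) BW = 16.68 Hz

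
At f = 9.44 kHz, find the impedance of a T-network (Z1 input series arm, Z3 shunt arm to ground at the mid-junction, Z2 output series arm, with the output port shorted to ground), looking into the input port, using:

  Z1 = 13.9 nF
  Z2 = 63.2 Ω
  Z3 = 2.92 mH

Step 1 — Angular frequency: ω = 2π·f = 2π·9440 = 5.931e+04 rad/s.
Step 2 — Component impedances:
  Z1: Z = 1/(jωC) = -j/(ω·C) = 0 - j1213 Ω
  Z2: Z = R = 63.2 Ω
  Z3: Z = jωL = j·5.931e+04·0.00292 = 0 + j173.2 Ω
Step 3 — With the output port shorted to ground, the output series arm Z2 runs from the junction to ground; the shunt arm Z3 also runs from the junction to ground. They appear in parallel: Z3 || Z2 = 55.77 + j20.35 Ω.
Step 4 — Series with input arm Z1: Z_in = Z1 + (Z3 || Z2) = 55.77 - j1193 Ω = 1194∠-87.3° Ω.

Z = 55.77 - j1193 Ω = 1194∠-87.3° Ω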